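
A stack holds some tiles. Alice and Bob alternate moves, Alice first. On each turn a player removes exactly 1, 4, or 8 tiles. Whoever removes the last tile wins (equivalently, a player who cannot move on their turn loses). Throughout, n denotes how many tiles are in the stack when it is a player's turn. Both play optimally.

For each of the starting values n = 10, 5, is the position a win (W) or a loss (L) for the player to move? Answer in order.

Work bottom-up. With no move the player to move loses. Otherwise the position is W if at least one move leads to an L position for the opponent, and L if every move leads to a W.
n=0: no move → L
n=1: reaches L-position 0 → W
n=2: only reaches 1(W), which is W → L
n=3: reaches L-position 2 → W
n=4: reaches L-position 0 → W
n=5: only reaches 4(W), 1(W), all W → L
n=6: reaches L-position 5 → W
n=7: only reaches 6(W), 3(W), all W → L
n=8: reaches L-position 7 → W
n=9: reaches L-position 5 → W
n=10: reaches L-position 2 → W

10: W, 5: L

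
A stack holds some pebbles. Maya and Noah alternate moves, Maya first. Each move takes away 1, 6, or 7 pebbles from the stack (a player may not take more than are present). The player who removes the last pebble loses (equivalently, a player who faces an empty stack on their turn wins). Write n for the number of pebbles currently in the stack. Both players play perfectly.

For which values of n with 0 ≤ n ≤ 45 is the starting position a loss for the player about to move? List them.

Label each position W (a win for the player to move) or L (a loss). A position with no legal move is W; any other position is W exactly when some move reaches an L, and L when every move reaches a W.
n=0: no move; the opponent has just taken the last pebble and therefore loses → W
n=1: the only move is to 0(W), a W ⇒ L
n=2: can move to 1, which is L ⇒ W
n=3: the only move is to 2(W), a W ⇒ L
n=4: can move to 3, which is L ⇒ W
n=5: the only move is to 4(W), a W ⇒ L
n=6: can move to 5, which is L ⇒ W
n=7: can move to 1, which is L ⇒ W
n=8: can move to 1, which is L ⇒ W
n=9: can move to 3, which is L ⇒ W
n=10: can move to 3, which is L ⇒ W
n=11: can move to 5, which is L ⇒ W
n=12: can move to 5, which is L ⇒ W
n=13: moves to 12(W), 7(W), 6(W); every one is W ⇒ L
n=14: can move to 13, which is L ⇒ W
n=15: moves to 14(W), 9(W), 8(W); every one is W ⇒ L
n=16: can move to 15, which is L ⇒ W
n=17: moves to 16(W), 11(W), 10(W); every one is W ⇒ L
n=18: can move to 17, which is L ⇒ W
n=19: can move to 13, which is L ⇒ W
n=20: can move to 13, which is L ⇒ W
n=21: can move to 15, which is L ⇒ W
n=22: can move to 15, which is L ⇒ W
n=23: can move to 17, which is L ⇒ W
n=24: can move to 17, which is L ⇒ W
n=25: moves to 24(W), 19(W), 18(W); every one is W ⇒ L
n=26: can move to 25, which is L ⇒ W
n=27: moves to 26(W), 21(W), 20(W); every one is W ⇒ L
n=28: can move to 27, which is L ⇒ W
n=29: moves to 28(W), 23(W), 22(W); every one is W ⇒ L
n=30: can move to 29, which is L ⇒ W
n=31: can move to 25, which is L ⇒ W
n=32: can move to 25, which is L ⇒ W
n=33: can move to 27, which is L ⇒ W
n=34: can move to 27, which is L ⇒ W
n=35: can move to 29, which is L ⇒ W
n=36: can move to 29, which is L ⇒ W
n=37: moves to 36(W), 31(W), 30(W); every one is W ⇒ L
n=38: can move to 37, which is L ⇒ W
n=39: moves to 38(W), 33(W), 32(W); every one is W ⇒ L
n=40: can move to 39, which is L ⇒ W
n=41: moves to 40(W), 35(W), 34(W); every one is W ⇒ L
n=42: can move to 41, which is L ⇒ W
n=43: can move to 37, which is L ⇒ W
n=44: can move to 37, which is L ⇒ W
n=45: can move to 39, which is L ⇒ W
The losing starting values of n are exactly the entries labelled L in this table (12 of them).

1, 3, 5, 13, 15, 17, 25, 27, 29, 37, 39, 41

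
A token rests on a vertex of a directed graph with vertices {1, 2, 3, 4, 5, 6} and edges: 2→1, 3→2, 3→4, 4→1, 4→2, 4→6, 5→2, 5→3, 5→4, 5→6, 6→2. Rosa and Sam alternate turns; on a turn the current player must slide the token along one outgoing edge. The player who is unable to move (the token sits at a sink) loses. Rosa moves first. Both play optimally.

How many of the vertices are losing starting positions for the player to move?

Label each position W (a win for the player to move) or L (a loss). A position with no legal move is L; any other position is W exactly when some move reaches an L, and L when every move reaches a W.
Every edge goes from a vertex to one that appears earlier in the order 1, 2, 6, 4, 3, 5, so processing vertices in that order labels each vertex after all of its successors.
1: no outgoing edge → L
2: W (go to 1, an L position)
6: L (sole option 2(W) is W)
4: W (go to 6, an L position)
3: L (options 4(W), 2(W) are all W)
5: W (go to 3, an L position)
The L vertices are 1, 3, 6; that is 3 in all.

3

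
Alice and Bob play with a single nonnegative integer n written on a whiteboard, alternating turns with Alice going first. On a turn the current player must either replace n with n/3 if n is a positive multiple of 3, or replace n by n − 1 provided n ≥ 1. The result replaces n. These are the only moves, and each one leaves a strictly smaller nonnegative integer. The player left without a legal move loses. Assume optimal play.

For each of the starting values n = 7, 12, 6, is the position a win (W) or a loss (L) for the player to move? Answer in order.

Use the standard recursion: the mover loses at a terminal position; elsewhere, the mover wins exactly when some move hands the opponent an L position.
n=0: no move → L
n=1: reaches L-position 0 → W
n=2: only reaches 1(W), which is W → L
n=3: reaches L-position 2 → W
n=4: only reaches 3(W), which is W → L
n=5: reaches L-position 4 → W
n=6: reaches L-position 2 → W
n=7: only reaches 6(W), which is W → L
n=8: reaches L-position 7 → W
n=9: only reaches 3(W), 8(W), all W → L
n=10: reaches L-position 9 → W
n=11: only reaches 10(W), which is W → L
n=12: reaches L-position 4 → W

7: L, 12: W, 6: W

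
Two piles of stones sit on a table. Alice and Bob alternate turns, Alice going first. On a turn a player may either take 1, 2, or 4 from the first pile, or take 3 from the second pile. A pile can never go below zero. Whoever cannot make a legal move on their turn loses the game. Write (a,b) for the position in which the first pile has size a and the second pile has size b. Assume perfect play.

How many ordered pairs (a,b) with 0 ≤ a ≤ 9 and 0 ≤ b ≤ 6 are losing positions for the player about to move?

Compute win/loss labels from the base case upward. A position with no move is L. Any other position is W if it can reach an L in one move, else L.
Every move lowers a or b (never raises either), so fill the grid row by row in increasing a, and left to right within a row: each cell's successors are then already labelled.
      b=0  b=1  b=2  b=3  b=4  b=5  b=6
a=0:    L    L    L    W    W    W    L
a=1:    W    W    W    L    L    L    W
a=2:    W    W    W    W    W    W    W
a=3:    L    L    L    W    W    W    L
a=4:    W    W    W    L    L    L    W
a=5:    W    W    W    W    W    W    W
a=6:    L    L    L    W    W    W    L
a=7:    W    W    W    L    L    L    W
a=8:    W    W    W    W    W    W    W
a=9:    L    L    L    W    W    W    L
Cells with no legal move (terminal, hence L): (0,0), (0,1), (0,2).
The remaining L cells, each justified by listing all of its moves:
(0,6): only reaches (0,3)(W), which is W → L
(1,3): only reaches (0,3)(W), (1,0)(W), all W → L
(1,4): only reaches (0,4)(W), (1,1)(W), all W → L
(1,5): only reaches (0,5)(W), (1,2)(W), all W → L
(3,0): only reaches (2,0)(W), (1,0)(W), all W → L
(3,1): only reaches (2,1)(W), (1,1)(W), all W → L
(3,2): only reaches (2,2)(W), (1,2)(W), all W → L
(3,6): only reaches (2,6)(W), (1,6)(W), (3,3)(W), all W → L
(4,3): only reaches (3,3)(W), (2,3)(W), (0,3)(W), (4,0)(W), all W → L
(4,4): only reaches (3,4)(W), (2,4)(W), (0,4)(W), (4,1)(W), all W → L
(4,5): only reaches (3,5)(W), (2,5)(W), (0,5)(W), (4,2)(W), all W → L
(6,0): only reaches (5,0)(W), (4,0)(W), (2,0)(W), all W → L
(6,1): only reaches (5,1)(W), (4,1)(W), (2,1)(W), all W → L
(6,2): only reaches (5,2)(W), (4,2)(W), (2,2)(W), all W → L
(6,6): only reaches (5,6)(W), (4,6)(W), (2,6)(W), (6,3)(W), all W → L
(7,3): only reaches (6,3)(W), (5,3)(W), (3,3)(W), (7,0)(W), all W → L
(7,4): only reaches (6,4)(W), (5,4)(W), (3,4)(W), (7,1)(W), all W → L
(7,5): only reaches (6,5)(W), (5,5)(W), (3,5)(W), (7,2)(W), all W → L
(9,0): only reaches (8,0)(W), (7,0)(W), (5,0)(W), all W → L
(9,1): only reaches (8,1)(W), (7,1)(W), (5,1)(W), all W → L
(9,2): only reaches (8,2)(W), (7,2)(W), (5,2)(W), all W → L
(9,6): only reaches (8,6)(W), (7,6)(W), (5,6)(W), (9,3)(W), all W → L
Every other cell has at least one move into one of the L cells above, so it is W.
L cells per row: a=0: 4, a=1: 3, a=2: 0, a=3: 4, a=4: 3, a=5: 0, a=6: 4, a=7: 3, a=8: 0, a=9: 4; total 25.

25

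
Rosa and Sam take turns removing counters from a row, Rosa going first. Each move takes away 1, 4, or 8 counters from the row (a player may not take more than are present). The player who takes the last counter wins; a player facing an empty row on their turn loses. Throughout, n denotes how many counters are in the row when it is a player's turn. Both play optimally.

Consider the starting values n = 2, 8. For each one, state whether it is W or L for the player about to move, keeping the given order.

2: L, 8: W

Work bottom-up. With no move the player to move loses. Otherwise the position is W if at least one move leads to an L position for the opponent, and L if every move leads to a W.
n=0: no move → L
n=1: W (go to 0, an L position)
n=2: L (sole option 1(W) is W)
n=3: W (go to 2, an L position)
n=4: W (go to 0, an L position)
n=5: L (options 4(W), 1(W) are all W)
n=6: W (go to 5, an L position)
n=7: L (options 6(W), 3(W) are all W)
n=8: W (go to 7, an L position)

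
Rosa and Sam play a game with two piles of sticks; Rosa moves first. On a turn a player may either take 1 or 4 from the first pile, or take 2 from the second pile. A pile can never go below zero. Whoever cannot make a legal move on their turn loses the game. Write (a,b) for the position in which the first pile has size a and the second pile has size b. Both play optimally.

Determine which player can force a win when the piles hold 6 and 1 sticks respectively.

Rosa wins.

Positions with no move are L. A position that does have a move is losing for the player to move precisely when every available move leads to a winning position for the opponent. Fill in the labels:
No move ever increases a pile, so every position that can arise here has a ≤ 6 and b ≤ 1; it is enough to label the cells with 0 ≤ a ≤ 6 and 0 ≤ b ≤ 1.
Every move lowers a or b (never raises either), so fill the grid row by row in increasing a, and left to right within a row: each cell's successors are then already labelled.
      b=0  b=1
a=0:    L    L
a=1:    W    W
a=2:    L    L
a=3:    W    W
a=4:    W    W
a=5:    L    L
a=6:    W    W
Cells with no legal move (terminal, hence L): (0,0), (0,1).
The remaining L cells, each justified by listing all of its moves:
(2,0): L (sole option (1,0)(W) is W)
(2,1): L (sole option (1,1)(W) is W)
(5,0): L (options (4,0)(W), (1,0)(W) are all W)
(5,1): L (options (4,1)(W), (1,1)(W) are all W)
Every other cell has at least one move into one of the L cells above, so it is W.
From (6,1) Rosa can move to (5,1), reaching an L position.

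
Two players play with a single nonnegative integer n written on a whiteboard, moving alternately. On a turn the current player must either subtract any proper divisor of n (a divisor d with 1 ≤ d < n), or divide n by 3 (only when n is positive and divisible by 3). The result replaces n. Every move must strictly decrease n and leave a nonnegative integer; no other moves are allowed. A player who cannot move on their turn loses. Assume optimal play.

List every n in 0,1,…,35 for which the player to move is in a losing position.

0, 1, 4, 7, 9, 11, 13, 15, 17, 19, 23, 25, 28, 31

Classify positions by backward induction: terminal positions (no move available) are L. From any other position, the mover wins iff some move reaches an L.
n=0: no move → L
n=1: no move → L
n=2: can move to 1, which is L ⇒ W
n=3: can move to 1, which is L ⇒ W
n=4: moves to 2(W), 3(W); every one is W ⇒ L
n=5: can move to 4, which is L ⇒ W
n=6: can move to 4, which is L ⇒ W
n=7: the only move is to 6(W), a W ⇒ L
n=8: can move to 4, which is L ⇒ W
n=9: moves to 3(W), 6(W), 8(W); every one is W ⇒ L
n=10: can move to 9, which is L ⇒ W
n=11: the only move is to 10(W), a W ⇒ L
n=12: can move to 4, which is L ⇒ W
n=13: the only move is to 12(W), a W ⇒ L
n=14: can move to 7, which is L ⇒ W
n=15: moves to 5(W), 10(W), 12(W), 14(W); every one is W ⇒ L
n=16: can move to 15, which is L ⇒ W
n=17: the only move is to 16(W), a W ⇒ L
n=18: can move to 9, which is L ⇒ W
n=19: the only move is to 18(W), a W ⇒ L
n=20: can move to 15, which is L ⇒ W
n=21: can move to 7, which is L ⇒ W
n=22: can move to 11, which is L ⇒ W
n=23: the only move is to 22(W), a W ⇒ L
n=24: can move to 23, which is L ⇒ W
n=25: moves to 20(W), 24(W); every one is W ⇒ L
n=26: can move to 13, which is L ⇒ W
n=27: can move to 9, which is L ⇒ W
n=28: moves to 14(W), 21(W), 24(W), 26(W), 27(W); every one is W ⇒ L
n=29: can move to 28, which is L ⇒ W
n=30: can move to 15, which is L ⇒ W
n=31: the only move is to 30(W), a W ⇒ L
n=32: can move to 28, which is L ⇒ W
n=33: can move to 11, which is L ⇒ W
n=34: can move to 17, which is L ⇒ W
n=35: can move to 28, which is L ⇒ W
The losing starting values of n are exactly the entries labelled L in this table (14 of them).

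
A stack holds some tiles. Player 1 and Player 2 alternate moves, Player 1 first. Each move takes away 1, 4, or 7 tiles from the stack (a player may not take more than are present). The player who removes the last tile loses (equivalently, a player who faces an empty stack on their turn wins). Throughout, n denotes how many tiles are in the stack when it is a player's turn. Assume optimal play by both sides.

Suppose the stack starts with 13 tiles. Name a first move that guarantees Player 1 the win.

Remove 4, leaving 9.

Use the standard recursion: the mover wins at a terminal position; elsewhere, the mover wins exactly when some move hands the opponent an L position.
n=0: no move; the opponent has just taken the last tile and therefore loses → W
n=1: only reaches 0(W), which is W → L
n=2: reaches L-position 1 → W
n=3: only reaches 2(W), which is W → L
n=4: reaches L-position 3 → W
n=5: reaches L-position 1 → W
n=6: only reaches 5(W), 2(W), all W → L
n=7: reaches L-position 6 → W
n=8: reaches L-position 1 → W
n=9: only reaches 8(W), 5(W), 2(W), all W → L
n=10: reaches L-position 9 → W
n=11: only reaches 10(W), 7(W), 4(W), all W → L
n=12: reaches L-position 11 → W
n=13: reaches L-position 9 → W
From 13, the L positions reachable in one move are: 9, 6. Any move reaching one of these is winning.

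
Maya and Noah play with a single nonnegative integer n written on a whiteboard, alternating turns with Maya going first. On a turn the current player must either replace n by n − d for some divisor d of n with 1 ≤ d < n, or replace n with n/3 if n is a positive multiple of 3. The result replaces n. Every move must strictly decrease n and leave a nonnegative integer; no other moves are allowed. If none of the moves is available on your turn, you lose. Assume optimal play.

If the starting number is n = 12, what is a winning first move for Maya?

Build the W/L table. Terminal = L. A non-terminal position is W if it has a move to some L; otherwise it is L.
n=0: no move → L
n=1: no move → L
n=2: reaches L-position 1 → W
n=3: reaches L-position 1 → W
n=4: only reaches 2(W), 3(W), all W → L
n=5: reaches L-position 4 → W
n=6: reaches L-position 4 → W
n=7: only reaches 6(W), which is W → L
n=8: reaches L-position 4 → W
n=9: only reaches 3(W), 6(W), 8(W), all W → L
n=10: reaches L-position 9 → W
n=11: only reaches 10(W), which is W → L
n=12: reaches L-position 4 → W
From 12, the L positions reachable in one move are: 4, 9, 11. Any move reaching one of these is winning.

Move to 4.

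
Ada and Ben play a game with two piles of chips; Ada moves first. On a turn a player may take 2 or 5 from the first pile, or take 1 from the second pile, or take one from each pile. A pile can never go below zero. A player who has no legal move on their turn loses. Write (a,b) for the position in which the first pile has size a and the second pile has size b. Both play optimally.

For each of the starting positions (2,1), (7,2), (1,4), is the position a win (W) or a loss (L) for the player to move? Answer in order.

(2,1): W, (7,2): W, (1,4): L

Work bottom-up. With no move the player to move loses. Otherwise the position is W if at least one move leads to an L position for the opponent, and L if every move leads to a W.
No move ever increases a pile, so every position that can arise here has a ≤ 7 and b ≤ 4; it is enough to label the cells with 0 ≤ a ≤ 7 and 0 ≤ b ≤ 4.
Every move lowers a or b (never raises either), so fill the grid row by row in increasing a, and left to right within a row: each cell's successors are then already labelled.
      b=0  b=1  b=2  b=3  b=4
a=0:    L    W    L    W    L
a=1:    L    W    L    W    L
a=2:    W    W    W    W    W
a=3:    W    L    W    L    W
a=4:    L    W    W    L    W
a=5:    W    W    W    W    W
a=6:    W    L    W    W    W
a=7:    L    W    W    L    W
Cells with no legal move (terminal, hence L): (0,0), (1,0).
The remaining L cells, each justified by listing all of its moves:
(0,2): only reaches (0,1)(W), which is W → L
(0,4): only reaches (0,3)(W), which is W → L
(1,2): only reaches (1,1)(W), (0,1)(W), all W → L
(1,4): only reaches (1,3)(W), (0,3)(W), all W → L
(3,1): only reaches (1,1)(W), (3,0)(W), (2,0)(W), all W → L
(3,3): only reaches (1,3)(W), (3,2)(W), (2,2)(W), all W → L
(4,0): only reaches (2,0)(W), which is W → L
(4,3): only reaches (2,3)(W), (4,2)(W), (3,2)(W), all W → L
(6,1): only reaches (4,1)(W), (1,1)(W), (6,0)(W), (5,0)(W), all W → L
(7,0): only reaches (5,0)(W), (2,0)(W), all W → L
(7,3): only reaches (5,3)(W), (2,3)(W), (7,2)(W), (6,2)(W), all W → L
Every other cell has at least one move into one of the L cells above, so it is W.
(2,1): the move to (1,0) reaches an L cell, so W
(7,2): the move to (6,1) reaches an L cell, so W
(1,4): one of the L cells justified above, so L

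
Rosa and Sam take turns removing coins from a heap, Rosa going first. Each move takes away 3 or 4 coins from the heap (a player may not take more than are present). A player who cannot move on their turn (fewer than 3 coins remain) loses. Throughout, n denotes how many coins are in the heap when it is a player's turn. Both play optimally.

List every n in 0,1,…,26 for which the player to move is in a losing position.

Positions with no move are L. A position that does have a move is losing for the player to move precisely when every available move leads to a winning position for the opponent. Fill in the labels:
n=0: no move → L
n=1: no move → L
n=2: no move → L
n=3: can move to 0, which is L ⇒ W
n=4: can move to 1, which is L ⇒ W
n=5: can move to 2, which is L ⇒ W
n=6: can move to 2, which is L ⇒ W
n=7: moves to 4(W), 3(W); every one is W ⇒ L
n=8: moves to 5(W), 4(W); every one is W ⇒ L
n=9: moves to 6(W), 5(W); every one is W ⇒ L
n=10: can move to 7, which is L ⇒ W
n=11: can move to 8, which is L ⇒ W
n=12: can move to 9, which is L ⇒ W
n=13: can move to 9, which is L ⇒ W
n=14: moves to 11(W), 10(W); every one is W ⇒ L
n=15: moves to 12(W), 11(W); every one is W ⇒ L
n=16: moves to 13(W), 12(W); every one is W ⇒ L
n=17: can move to 14, which is L ⇒ W
n=18: can move to 15, which is L ⇒ W
n=19: can move to 16, which is L ⇒ W
n=20: can move to 16, which is L ⇒ W
n=21: moves to 18(W), 17(W); every one is W ⇒ L
n=22: moves to 19(W), 18(W); every one is W ⇒ L
n=23: moves to 20(W), 19(W); every one is W ⇒ L
n=24: can move to 21, which is L ⇒ W
n=25: can move to 22, which is L ⇒ W
n=26: can move to 23, which is L ⇒ W
The losing starting values of n are exactly the entries labelled L in this table (12 of them).

0, 1, 2, 7, 8, 9, 14, 15, 16, 21, 22, 23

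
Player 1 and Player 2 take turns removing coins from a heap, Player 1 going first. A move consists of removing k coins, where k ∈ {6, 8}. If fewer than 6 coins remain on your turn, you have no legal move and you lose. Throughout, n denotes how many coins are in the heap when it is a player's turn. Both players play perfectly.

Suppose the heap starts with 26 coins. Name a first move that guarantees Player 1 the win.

Remove 8, leaving 18.

Build the W/L table. Terminal = L. A non-terminal position is W if it has a move to some L; otherwise it is L.
n=0: no move → L
n=1: no move → L
n=2: no move → L
n=3: no move → L
n=4: no move → L
n=5: no move → L
n=6: reaches L-position 0 → W
n=7: reaches L-position 1 → W
n=8: reaches L-position 2 → W
n=9: reaches L-position 3 → W
n=10: reaches L-position 4 → W
n=11: reaches L-position 5 → W
n=12: reaches L-position 4 → W
n=13: reaches L-position 5 → W
n=14: only reaches 8(W), 6(W), all W → L
n=15: only reaches 9(W), 7(W), all W → L
n=16: only reaches 10(W), 8(W), all W → L
n=17: only reaches 11(W), 9(W), all W → L
n=18: only reaches 12(W), 10(W), all W → L
n=19: only reaches 13(W), 11(W), all W → L
n=20: reaches L-position 14 → W
n=21: reaches L-position 15 → W
n=22: reaches L-position 16 → W
n=23: reaches L-position 17 → W
n=24: reaches L-position 18 → W
n=25: reaches L-position 19 → W
n=26: reaches L-position 18 → W
From 26, the L positions reachable in one move are: 18.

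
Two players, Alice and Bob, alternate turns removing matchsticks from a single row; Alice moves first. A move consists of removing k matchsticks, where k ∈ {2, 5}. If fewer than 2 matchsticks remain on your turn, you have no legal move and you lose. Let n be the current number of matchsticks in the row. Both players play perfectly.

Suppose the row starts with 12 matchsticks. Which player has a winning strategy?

Positions with no move are L. A position that does have a move is losing for the player to move precisely when every available move leads to a winning position for the opponent. Fill in the labels:
n=0: no move → L
n=1: no move → L
n=2: W (go to 0, an L position)
n=3: W (go to 1, an L position)
n=4: L (sole option 2(W) is W)
n=5: W (go to 0, an L position)
n=6: W (go to 4, an L position)
n=7: L (options 5(W), 2(W) are all W)
n=8: L (options 6(W), 3(W) are all W)
n=9: W (go to 7, an L position)
n=10: W (go to 8, an L position)
n=11: L (options 9(W), 6(W) are all W)
n=12: W (go to 7, an L position)
The starting position 12 is W: Alice should remove 5, leaving 7, handing over an L position.

Alice wins.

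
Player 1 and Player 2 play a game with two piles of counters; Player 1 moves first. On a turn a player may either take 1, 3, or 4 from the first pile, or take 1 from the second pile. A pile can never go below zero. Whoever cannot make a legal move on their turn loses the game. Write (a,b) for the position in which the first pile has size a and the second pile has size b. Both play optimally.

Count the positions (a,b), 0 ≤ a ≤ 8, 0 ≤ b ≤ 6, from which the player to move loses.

Build the W/L table. Terminal = L. A non-terminal position is W if it has a move to some L; otherwise it is L.
Every move lowers a or b (never raises either), so fill the grid row by row in increasing a, and left to right within a row: each cell's successors are then already labelled.
      b=0  b=1  b=2  b=3  b=4  b=5  b=6
a=0:    L    W    L    W    L    W    L
a=1:    W    L    W    L    W    L    W
a=2:    L    W    L    W    L    W    L
a=3:    W    L    W    L    W    L    W
a=4:    W    W    W    W    W    W    W
a=5:    W    W    W    W    W    W    W
a=6:    W    W    W    W    W    W    W
a=7:    L    W    L    W    L    W    L
a=8:    W    L    W    L    W    L    W
Cells with no legal move (terminal, hence L): (0,0).
The remaining L cells, each justified by listing all of its moves:
(0,2): L (sole option (0,1)(W) is W)
(0,4): L (sole option (0,3)(W) is W)
(0,6): L (sole option (0,5)(W) is W)
(1,1): L (options (0,1)(W), (1,0)(W) are all W)
(1,3): L (options (0,3)(W), (1,2)(W) are all W)
(1,5): L (options (0,5)(W), (1,4)(W) are all W)
(2,0): L (sole option (1,0)(W) is W)
(2,2): L (options (1,2)(W), (2,1)(W) are all W)
(2,4): L (options (1,4)(W), (2,3)(W) are all W)
(2,6): L (options (1,6)(W), (2,5)(W) are all W)
(3,1): L (options (2,1)(W), (0,1)(W), (3,0)(W) are all W)
(3,3): L (options (2,3)(W), (0,3)(W), (3,2)(W) are all W)
(3,5): L (options (2,5)(W), (0,5)(W), (3,4)(W) are all W)
(7,0): L (options (6,0)(W), (4,0)(W), (3,0)(W) are all W)
(7,2): L (options (6,2)(W), (4,2)(W), (3,2)(W), (7,1)(W) are all W)
(7,4): L (options (6,4)(W), (4,4)(W), (3,4)(W), (7,3)(W) are all W)
(7,6): L (options (6,6)(W), (4,6)(W), (3,6)(W), (7,5)(W) are all W)
(8,1): L (options (7,1)(W), (5,1)(W), (4,1)(W), (8,0)(W) are all W)
(8,3): L (options (7,3)(W), (5,3)(W), (4,3)(W), (8,2)(W) are all W)
(8,5): L (options (7,5)(W), (5,5)(W), (4,5)(W), (8,4)(W) are all W)
Every other cell has at least one move into one of the L cells above, so it is W.
L cells per row: a=0: 4, a=1: 3, a=2: 4, a=3: 3, a=4: 0, a=5: 0, a=6: 0, a=7: 4, a=8: 3; total 21.

21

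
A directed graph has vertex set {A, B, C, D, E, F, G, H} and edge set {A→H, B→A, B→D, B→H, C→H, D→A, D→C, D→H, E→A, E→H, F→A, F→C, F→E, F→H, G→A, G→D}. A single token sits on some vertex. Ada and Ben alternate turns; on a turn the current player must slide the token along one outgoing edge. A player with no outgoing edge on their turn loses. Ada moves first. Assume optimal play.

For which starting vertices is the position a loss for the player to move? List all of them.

Label each position W (a win for the player to move) or L (a loss). A position with no legal move is L; any other position is W exactly when some move reaches an L, and L when every move reaches a W.
Every edge goes from a vertex to one that appears earlier in the order H, C, A, D, B, E, G, F, so processing vertices in that order labels each vertex after all of its successors.
H: no outgoing edge → L
C: →H(L), so W
A: →H(L), so W
D: →H(L), so W
B: →H(L), so W
E: →H(L), so W
G: →D(W), A(W) — all W, so L
F: →H(L), so W
The losing starting vertices are exactly the entries labelled L in this table (2 of them).

G, H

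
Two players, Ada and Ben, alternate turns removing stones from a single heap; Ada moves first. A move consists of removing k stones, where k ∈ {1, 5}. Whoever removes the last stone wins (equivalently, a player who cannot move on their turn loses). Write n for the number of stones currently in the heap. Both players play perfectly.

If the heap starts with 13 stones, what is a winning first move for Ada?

Use the standard recursion: the mover loses at a terminal position; elsewhere, the mover wins exactly when some move hands the opponent an L position.
n=0: no move → L
n=1: →0(L), so W
n=2: →1(W) only, which is W, so L
n=3: →2(L), so W
n=4: →3(W) only, which is W, so L
n=5: →4(L), so W
n=6: →5(W), 1(W) — all W, so L
n=7: →6(L), so W
n=8: →7(W), 3(W) — all W, so L
n=9: →8(L), so W
n=10: →9(W), 5(W) — all W, so L
n=11: →10(L), so W
n=12: →11(W), 7(W) — all W, so L
n=13: →12(L), so W
From 13, the L positions reachable in one move are: 12, 8. Any move reaching one of these is winning.

Remove 1, leaving 12.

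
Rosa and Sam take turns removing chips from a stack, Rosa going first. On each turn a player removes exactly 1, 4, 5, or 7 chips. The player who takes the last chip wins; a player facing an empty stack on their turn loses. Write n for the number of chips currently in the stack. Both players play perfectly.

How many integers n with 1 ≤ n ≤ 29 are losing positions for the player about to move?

Compute win/loss labels from the base case upward. A position with no move is L. Any other position is W if it can reach an L in one move, else L.
n=0: no move → L
n=1: W (go to 0, an L position)
n=2: L (sole option 1(W) is W)
n=3: W (go to 2, an L position)
n=4: W (go to 0, an L position)
n=5: W (go to 0, an L position)
n=6: W (go to 2, an L position)
n=7: W (go to 2, an L position)
n=8: L (options 7(W), 4(W), 3(W), 1(W) are all W)
n=9: W (go to 8, an L position)
n=10: L (options 9(W), 6(W), 5(W), 3(W) are all W)
n=11: W (go to 10, an L position)
n=12: W (go to 8, an L position)
n=13: W (go to 8, an L position)
n=14: W (go to 10, an L position)
n=15: W (go to 10, an L position)
n=16: L (options 15(W), 12(W), 11(W), 9(W) are all W)
n=17: W (go to 16, an L position)
n=18: L (options 17(W), 14(W), 13(W), 11(W) are all W)
n=19: W (go to 18, an L position)
n=20: W (go to 16, an L position)
n=21: W (go to 16, an L position)
n=22: W (go to 18, an L position)
n=23: W (go to 18, an L position)
n=24: L (options 23(W), 20(W), 19(W), 17(W) are all W)
n=25: W (go to 24, an L position)
n=26: L (options 25(W), 22(W), 21(W), 19(W) are all W)
n=27: W (go to 26, an L position)
n=28: W (go to 24, an L position)
n=29: W (go to 24, an L position)
L entries with 1 ≤ n ≤ 29 (n=0 is outside the asked range and is not counted): n = 2, 8, 10, 16, 18, 24, 26; that makes 7.

7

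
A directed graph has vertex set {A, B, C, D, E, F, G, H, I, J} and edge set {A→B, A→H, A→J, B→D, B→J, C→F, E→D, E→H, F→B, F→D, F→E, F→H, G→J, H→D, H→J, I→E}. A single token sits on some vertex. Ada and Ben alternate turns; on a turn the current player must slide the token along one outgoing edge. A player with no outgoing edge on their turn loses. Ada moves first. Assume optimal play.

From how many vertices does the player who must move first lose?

4

Build the W/L table. Terminal = L. A non-terminal position is W if it has a move to some L; otherwise it is L.
Every edge goes from a vertex to one that appears earlier in the order D, J, G, B, H, E, F, I, C, A, so processing vertices in that order labels each vertex after all of its successors.
D: no outgoing edge → L
J: no outgoing edge → L
G: →J(L), so W
B: →J(L), so W
H: →J(L), so W
E: →D(L), so W
F: →D(L), so W
I: →E(W) only, which is W, so L
C: →F(W) only, which is W, so L
A: →J(L), so W
The L vertices are C, D, I, J; that is 4 in all.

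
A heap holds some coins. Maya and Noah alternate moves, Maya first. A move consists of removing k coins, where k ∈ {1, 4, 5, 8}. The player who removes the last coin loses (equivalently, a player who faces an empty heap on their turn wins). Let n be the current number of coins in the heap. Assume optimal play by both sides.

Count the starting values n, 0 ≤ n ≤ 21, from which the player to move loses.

6

Positions with no move are W. A position that does have a move is losing for the player to move precisely when every available move leads to a winning position for the opponent. Fill in the labels:
n=0: no move; the opponent has just taken the last coin and therefore loses → W
n=1: →0(W) only, which is W, so L
n=2: →1(L), so W
n=3: →2(W) only, which is W, so L
n=4: →3(L), so W
n=5: →1(L), so W
n=6: →1(L), so W
n=7: →3(L), so W
n=8: →3(L), so W
n=9: →1(L), so W
n=10: →9(W), 6(W), 5(W), 2(W) — all W, so L
n=11: →10(L), so W
n=12: →11(W), 8(W), 7(W), 4(W) — all W, so L
n=13: →12(L), so W
n=14: →10(L), so W
n=15: →10(L), so W
n=16: →12(L), so W
n=17: →12(L), so W
n=18: →10(L), so W
n=19: →18(W), 15(W), 14(W), 11(W) — all W, so L
n=20: →19(L), so W
n=21: →20(W), 17(W), 16(W), 13(W) — all W, so L
L entries with 0 ≤ n ≤ 21: n = 1, 3, 10, 12, 19, 21; that makes 6.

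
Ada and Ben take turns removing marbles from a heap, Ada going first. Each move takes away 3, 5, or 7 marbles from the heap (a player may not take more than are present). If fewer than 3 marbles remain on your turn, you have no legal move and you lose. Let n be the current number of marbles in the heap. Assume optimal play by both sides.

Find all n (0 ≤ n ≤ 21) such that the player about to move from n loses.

0, 1, 2, 10, 11, 12, 20, 21

Use the standard recursion: the mover loses at a terminal position; elsewhere, the mover wins exactly when some move hands the opponent an L position.
n=0: no move → L
n=1: no move → L
n=2: no move → L
n=3: W (go to 0, an L position)
n=4: W (go to 1, an L position)
n=5: W (go to 2, an L position)
n=6: W (go to 1, an L position)
n=7: W (go to 2, an L position)
n=8: W (go to 1, an L position)
n=9: W (go to 2, an L position)
n=10: L (options 7(W), 5(W), 3(W) are all W)
n=11: L (options 8(W), 6(W), 4(W) are all W)
n=12: L (options 9(W), 7(W), 5(W) are all W)
n=13: W (go to 10, an L position)
n=14: W (go to 11, an L position)
n=15: W (go to 12, an L position)
n=16: W (go to 11, an L position)
n=17: W (go to 12, an L position)
n=18: W (go to 11, an L position)
n=19: W (go to 12, an L position)
n=20: L (options 17(W), 15(W), 13(W) are all W)
n=21: L (options 18(W), 16(W), 14(W) are all W)
The losing starting values of n are exactly the entries labelled L in this table (8 of them).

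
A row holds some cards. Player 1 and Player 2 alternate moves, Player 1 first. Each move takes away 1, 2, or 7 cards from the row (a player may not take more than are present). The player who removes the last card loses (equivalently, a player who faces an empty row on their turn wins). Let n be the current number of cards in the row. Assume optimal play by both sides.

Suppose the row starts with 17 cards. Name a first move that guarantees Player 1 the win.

Label each position W (a win for the player to move) or L (a loss). A position with no legal move is W; any other position is W exactly when some move reaches an L, and L when every move reaches a W.
n=0: no move; the opponent has just taken the last card and therefore loses → W
n=1: the only move is to 0(W), a W ⇒ L
n=2: can move to 1, which is L ⇒ W
n=3: can move to 1, which is L ⇒ W
n=4: moves to 3(W), 2(W); every one is W ⇒ L
n=5: can move to 4, which is L ⇒ W
n=6: can move to 4, which is L ⇒ W
n=7: moves to 6(W), 5(W), 0(W); every one is W ⇒ L
n=8: can move to 7, which is L ⇒ W
n=9: can move to 7, which is L ⇒ W
n=10: moves to 9(W), 8(W), 3(W); every one is W ⇒ L
n=11: can move to 10, which is L ⇒ W
n=12: can move to 10, which is L ⇒ W
n=13: moves to 12(W), 11(W), 6(W); every one is W ⇒ L
n=14: can move to 13, which is L ⇒ W
n=15: can move to 13, which is L ⇒ W
n=16: moves to 15(W), 14(W), 9(W); every one is W ⇒ L
n=17: can move to 16, which is L ⇒ W
From 17, the L positions reachable in one move are: 16, 10. Any move reaching one of these is winning.

Remove 1, leaving 16.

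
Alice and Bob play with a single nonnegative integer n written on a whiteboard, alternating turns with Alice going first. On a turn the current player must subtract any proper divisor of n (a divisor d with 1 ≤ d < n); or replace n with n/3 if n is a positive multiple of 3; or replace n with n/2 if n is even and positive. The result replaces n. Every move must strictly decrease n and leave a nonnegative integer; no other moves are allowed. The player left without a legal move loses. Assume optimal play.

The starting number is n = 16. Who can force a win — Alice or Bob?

Positions with no move are L. A position that does have a move is losing for the player to move precisely when every available move leads to a winning position for the opponent. Fill in the labels:
n=0: no move → L
n=1: no move → L
n=2: W (go to 1, an L position)
n=3: W (go to 1, an L position)
n=4: L (options 2(W), 3(W) are all W)
n=5: W (go to 4, an L position)
n=6: W (go to 4, an L position)
n=7: L (sole option 6(W) is W)
n=8: W (go to 4, an L position)
n=9: L (options 3(W), 6(W), 8(W) are all W)
n=10: W (go to 9, an L position)
n=11: L (sole option 10(W) is W)
n=12: W (go to 4, an L position)
n=13: L (sole option 12(W) is W)
n=14: W (go to 7, an L position)
n=15: L (options 5(W), 10(W), 12(W), 14(W) are all W)
n=16: W (go to 15, an L position)
From 16 Alice can move to 15, reaching an L position.

Alice wins.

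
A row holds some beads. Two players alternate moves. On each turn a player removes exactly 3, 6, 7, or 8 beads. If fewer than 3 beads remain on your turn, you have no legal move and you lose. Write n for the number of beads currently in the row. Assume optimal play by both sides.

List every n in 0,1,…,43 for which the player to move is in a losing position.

0, 1, 2, 11, 12, 13, 22, 23, 24, 33, 34, 35

Label each position W (a win for the player to move) or L (a loss). A position with no legal move is L; any other position is W exactly when some move reaches an L, and L when every move reaches a W.
n=0: no move → L
n=1: no move → L
n=2: no move → L
n=3: can move to 0, which is L ⇒ W
n=4: can move to 1, which is L ⇒ W
n=5: can move to 2, which is L ⇒ W
n=6: can move to 0, which is L ⇒ W
n=7: can move to 1, which is L ⇒ W
n=8: can move to 2, which is L ⇒ W
n=9: can move to 2, which is L ⇒ W
n=10: can move to 2, which is L ⇒ W
n=11: moves to 8(W), 5(W), 4(W), 3(W); every one is W ⇒ L
n=12: moves to 9(W), 6(W), 5(W), 4(W); every one is W ⇒ L
n=13: moves to 10(W), 7(W), 6(W), 5(W); every one is W ⇒ L
n=14: can move to 11, which is L ⇒ W
n=15: can move to 12, which is L ⇒ W
n=16: can move to 13, which is L ⇒ W
n=17: can move to 11, which is L ⇒ W
n=18: can move to 12, which is L ⇒ W
n=19: can move to 13, which is L ⇒ W
n=20: can move to 13, which is L ⇒ W
n=21: can move to 13, which is L ⇒ W
n=22: moves to 19(W), 16(W), 15(W), 14(W); every one is W ⇒ L
n=23: moves to 20(W), 17(W), 16(W), 15(W); every one is W ⇒ L
n=24: moves to 21(W), 18(W), 17(W), 16(W); every one is W ⇒ L
n=25: can move to 22, which is L ⇒ W
n=26: can move to 23, which is L ⇒ W
n=27: can move to 24, which is L ⇒ W
n=28: can move to 22, which is L ⇒ W
n=29: can move to 23, which is L ⇒ W
n=30: can move to 24, which is L ⇒ W
n=31: can move to 24, which is L ⇒ W
n=32: can move to 24, which is L ⇒ W
n=33: moves to 30(W), 27(W), 26(W), 25(W); every one is W ⇒ L
n=34: moves to 31(W), 28(W), 27(W), 26(W); every one is W ⇒ L
n=35: moves to 32(W), 29(W), 28(W), 27(W); every one is W ⇒ L
n=36: can move to 33, which is L ⇒ W
n=37: can move to 34, which is L ⇒ W
n=38: can move to 35, which is L ⇒ W
n=39: can move to 33, which is L ⇒ W
n=40: can move to 34, which is L ⇒ W
n=41: can move to 35, which is L ⇒ W
n=42: can move to 35, which is L ⇒ W
n=43: can move to 35, which is L ⇒ W
Reading off the rows marked L gives the requested list; there are 12 such values of n.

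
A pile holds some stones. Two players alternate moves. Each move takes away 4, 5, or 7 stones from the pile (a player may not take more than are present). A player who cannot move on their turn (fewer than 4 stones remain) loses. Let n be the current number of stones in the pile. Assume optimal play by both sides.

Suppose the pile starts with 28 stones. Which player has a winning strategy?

Work bottom-up. With no move the player to move loses. Otherwise the position is W if at least one move leads to an L position for the opponent, and L if every move leads to a W.
n=0: no move → L
n=1: no move → L
n=2: no move → L
n=3: no move → L
n=4: can move to 0, which is L ⇒ W
n=5: can move to 1, which is L ⇒ W
n=6: can move to 2, which is L ⇒ W
n=7: can move to 3, which is L ⇒ W
n=8: can move to 3, which is L ⇒ W
n=9: can move to 2, which is L ⇒ W
n=10: can move to 3, which is L ⇒ W
n=11: moves to 7(W), 6(W), 4(W); every one is W ⇒ L
n=12: moves to 8(W), 7(W), 5(W); every one is W ⇒ L
n=13: moves to 9(W), 8(W), 6(W); every one is W ⇒ L
n=14: moves to 10(W), 9(W), 7(W); every one is W ⇒ L
n=15: can move to 11, which is L ⇒ W
n=16: can move to 12, which is L ⇒ W
n=17: can move to 13, which is L ⇒ W
n=18: can move to 14, which is L ⇒ W
n=19: can move to 14, which is L ⇒ W
n=20: can move to 13, which is L ⇒ W
n=21: can move to 14, which is L ⇒ W
n=22: moves to 18(W), 17(W), 15(W); every one is W ⇒ L
n=23: moves to 19(W), 18(W), 16(W); every one is W ⇒ L
n=24: moves to 20(W), 19(W), 17(W); every one is W ⇒ L
n=25: moves to 21(W), 20(W), 18(W); every one is W ⇒ L
n=26: can move to 22, which is L ⇒ W
n=27: can move to 23, which is L ⇒ W
n=28: can move to 24, which is L ⇒ W
The starting position 28 is W: the player to move should remove 4, leaving 24, handing over an L position.

The first player wins.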